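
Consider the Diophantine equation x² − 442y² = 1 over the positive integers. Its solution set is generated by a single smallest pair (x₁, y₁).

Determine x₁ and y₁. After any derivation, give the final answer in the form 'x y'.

883 42

√442 = [21; 42, …], period ℓ=1 (odd) → k=1
step 0: (21, 1)  from 21·(1,0) + (0,1)
step 1: (883, 42)  from 42·(21,1) + (1,0)
→ (883, 42).  Check: 883²=779689, 442·42²=779688, difference 1.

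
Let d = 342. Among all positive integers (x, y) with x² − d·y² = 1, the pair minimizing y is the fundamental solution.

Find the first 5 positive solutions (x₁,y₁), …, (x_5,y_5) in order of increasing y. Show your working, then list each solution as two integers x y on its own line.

d=342: √d = [18; 2,36] (ℓ=2, even), read p_1/q_1
i=0: a=18 ⇒ p=18, q=1
i=1: a=2 ⇒ p=37, q=2
fundamental: x₁=37, y₁=2  (since 1369 − 342·4 = 1)
n=2: (37,2)∘(37,2) = (37·37+342·2·2, 37·2+2·37) = (2737,148)
n=3: (2737,148)∘(37,2) = (37·2737+342·2·148, 37·148+2·2737) = (202501,10950)
n=4: (202501,10950)∘(37,2) = (37·202501+342·2·10950, 37·10950+2·202501) = (14982337,810152)
n=5: (14982337,810152)∘(37,2) = (37·14982337+342·2·810152, 37·810152+2·14982337) = (1108490437,59940298)

37 2
2737 148
202501 10950
14982337 810152
1108490437 59940298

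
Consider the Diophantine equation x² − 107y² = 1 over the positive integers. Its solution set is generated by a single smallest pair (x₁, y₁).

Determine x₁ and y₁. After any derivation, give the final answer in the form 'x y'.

√107 → a₀=10, period (2,1,9,1,2,20); ℓ=6 even so k=5
k=0  a_k=10  p_k/q_k = 10/1
k=1  a_k=2  p_k/q_k = 21/2
…
k=3  a_k=9  p_k/q_k = 300/29
k=4  a_k=1  p_k/q_k = 331/32
k=5  a_k=2  p_k/q_k = 962/93
→ (962, 93).  Check: 962²=925444, 107·93²=925443, difference 1.

962 93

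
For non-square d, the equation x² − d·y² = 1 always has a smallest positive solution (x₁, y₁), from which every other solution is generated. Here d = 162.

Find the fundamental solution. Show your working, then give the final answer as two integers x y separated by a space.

√162 = [12; 1,2,1,2,12,2,1,2,1,24, …], period ℓ=10 (even) → k=9
a_0=12:  p_0=12·1+0=12,  q_0=12·0+1=1
a_1=1:  p_1=1·12+1=13,  q_1=1·1+0=1
…
a_3=1:  p_3=1·38+13=51,  q_3=1·3+1=4
…
a_5=12:  p_5=12·140+51=1731,  q_5=12·11+4=136
a_6=2:  p_6=2·1731+140=3602,  q_6=2·136+11=283
a_7=1:  p_7=1·3602+1731=5333,  q_7=1·283+136=419
a_8=2:  p_8=2·5333+3602=14268,  q_8=2·419+283=1121
a_9=1:  p_9=1·14268+5333=19601,  q_9=1·1121+419=1540
fundamental: x₁=19601, y₁=1540  (since 384199201 − 162·2371600 = 1)

19601 1540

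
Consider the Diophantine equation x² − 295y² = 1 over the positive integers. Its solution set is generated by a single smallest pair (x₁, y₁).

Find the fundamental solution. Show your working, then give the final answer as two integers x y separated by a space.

√295 = [17; 5,1,2,3,2,6,2,3,2,1,5,34, …], period ℓ=12 (even) → k=11
k=0  a_k=17  p_k/q_k = 17/1
…
k=3  a_k=2  p_k/q_k = 292/17
k=4  a_k=3  p_k/q_k = 979/57
…
k=8  a_k=3  p_k/q_k = 108103/6294
…
k=10  a_k=1  p_k/q_k = 355517/20699
k=11  a_k=5  p_k/q_k = 2024999/117900
→ (2024999, 117900).  Check: 2024999²=4100620950001, 295·117900²=4100620950000, difference 1.

2024999 117900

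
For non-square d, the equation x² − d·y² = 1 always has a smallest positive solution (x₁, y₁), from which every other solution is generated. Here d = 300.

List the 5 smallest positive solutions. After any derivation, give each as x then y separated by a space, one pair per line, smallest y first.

√300 = [17; 3,8,3,34, …], period ℓ=4 (even) → k=3
a_0=17:  p_0=17·1+0=17,  q_0=17·0+1=1
a_1=3:  p_1=3·17+1=52,  q_1=3·1+0=3
a_2=8:  p_2=8·52+17=433,  q_2=8·3+1=25
a_3=3:  p_3=3·433+52=1351,  q_3=3·25+3=78
(x₁, y₁) = (1351, 78);  1351² − 300·78² = 1 ✓
(1351+78√300)^2 = 3650401 + 210756√300
(1351+78√300)^3 = 9863382151 + 569462634√300
(1351+78√300)^4 = 26650854921601 + 1538687826312√300
(1351+78√300)^5 = 72010600134783751 + 4157533937232390√300

1351 78
3650401 210756
9863382151 569462634
26650854921601 1538687826312
72010600134783751 4157533937232390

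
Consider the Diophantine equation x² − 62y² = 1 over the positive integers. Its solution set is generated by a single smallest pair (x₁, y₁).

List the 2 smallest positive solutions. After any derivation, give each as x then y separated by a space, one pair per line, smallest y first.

[7; 1,6,1,14] for √62; ℓ=4 ⇒ convergent index 3
a_0=7:  p_0=7·1+0=7,  q_0=7·0+1=1
…
a_2=6:  p_2=6·8+7=55,  q_2=6·1+1=7
a_3=1:  p_3=1·55+8=63,  q_3=1·7+1=8
fundamental: x₁=63, y₁=8  (since 3969 − 62·64 = 1)
(x_2, y_2) = (63·63 + 62·8·8, 63·8 + 8·63) = (7937, 1008)

63 8
7937 1008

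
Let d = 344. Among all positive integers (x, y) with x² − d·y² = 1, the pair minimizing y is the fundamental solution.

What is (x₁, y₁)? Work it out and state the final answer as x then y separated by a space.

10405 561

√344 → a₀=18, period (1,1,4,1,3,1,4,1,1,36); ℓ=10 even so k=9
a_0=18:  p_0=18·1+0=18,  q_0=18·0+1=1
a_1=1:  p_1=1·18+1=19,  q_1=1·1+0=1
a_2=1:  p_2=1·19+18=37,  q_2=1·1+1=2
a_3=4:  p_3=4·37+19=167,  q_3=4·2+1=9
a_4=1:  p_4=1·167+37=204,  q_4=1·9+2=11
…
a_7=4:  p_7=4·983+779=4711,  q_7=4·53+42=254
a_8=1:  p_8=1·4711+983=5694,  q_8=1·254+53=307
a_9=1:  p_9=1·5694+4711=10405,  q_9=1·307+254=561
→ (10405, 561).  Check: 10405²=108264025, 344·561²=108264024, difference 1.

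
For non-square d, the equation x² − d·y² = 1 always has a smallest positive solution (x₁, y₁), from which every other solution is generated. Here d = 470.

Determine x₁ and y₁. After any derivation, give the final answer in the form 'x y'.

1691 78

[21; 1,2,8,2,1,42] for √470; ℓ=6 ⇒ convergent index 5
a_0=21:  p_0=21·1+0=21,  q_0=21·0+1=1
…
a_4=2:  p_4=2·542+65=1149,  q_4=2·25+3=53
a_5=1:  p_5=1·1149+542=1691,  q_5=1·53+25=78
→ (1691, 78).  Check: 1691²=2859481, 470·78²=2859480, difference 1.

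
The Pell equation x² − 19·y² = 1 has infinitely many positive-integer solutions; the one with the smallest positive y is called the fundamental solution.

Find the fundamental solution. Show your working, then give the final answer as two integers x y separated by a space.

170 39

[4; 2,1,3,1,2,8] for √19; ℓ=6 ⇒ convergent index 5
k=0  a_k=4  p_k/q_k = 4/1
…
k=3  a_k=3  p_k/q_k = 48/11
k=4  a_k=1  p_k/q_k = 61/14
k=5  a_k=2  p_k/q_k = 170/39
→ (170, 39).  Check: 170²=28900, 19·39²=28899, difference 1.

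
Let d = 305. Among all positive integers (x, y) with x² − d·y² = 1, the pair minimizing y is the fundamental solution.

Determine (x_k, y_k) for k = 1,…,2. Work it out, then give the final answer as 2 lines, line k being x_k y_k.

489 28
478241 27384

d=305: √d = [17; 2,6,2,34] (ℓ=4, even), read p_3/q_3
a_0=17:  p_0=17·1+0=17,  q_0=17·0+1=1
…
a_2=6:  p_2=6·35+17=227,  q_2=6·2+1=13
a_3=2:  p_3=2·227+35=489,  q_3=2·13+2=28
fundamental: x₁=489, y₁=28  (since 239121 − 305·784 = 1)
n=2: (489,28)∘(489,28) = (489·489+305·28·28, 489·28+28·489) = (478241,27384)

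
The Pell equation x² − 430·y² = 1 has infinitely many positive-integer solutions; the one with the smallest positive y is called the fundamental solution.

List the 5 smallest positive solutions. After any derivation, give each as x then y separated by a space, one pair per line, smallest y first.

[20; 1,2,1,3,1,…,2,1,40] for √430; ℓ=14 ⇒ convergent index 13
a_0=20:  p_0=20·1+0=20,  q_0=20·0+1=1
…
a_2=2:  p_2=2·21+20=62,  q_2=2·1+1=3
a_3=1:  p_3=1·62+21=83,  q_3=1·3+1=4
a_4=3:  p_4=3·83+62=311,  q_4=3·4+3=15
a_5=1:  p_5=1·311+83=394,  q_5=1·15+4=19
a_6=6:  p_6=6·394+311=2675,  q_6=6·19+15=129
…
a_8=6:  p_8=6·21794+2675=133439,  q_8=6·1051+129=6435
a_9=1:  p_9=1·133439+21794=155233,  q_9=1·6435+1051=7486
…
a_12=2:  p_12=2·754371+599138=2107880,  q_12=2·36379+28893=101651
a_13=1:  p_13=1·2107880+754371=2862251,  q_13=1·101651+36379=138030
fundamental: x₁=2862251, y₁=138030  (since 8192480787001 − 430·19052280900 = 1)
(x_2, y_2) = (2862251·2862251 + 430·138030·138030, 2862251·138030 + 138030·2862251) = (16384961574001, 790153011060)
(x_3, y_3) = (2862251·16384961574001 + 430·138030·790153011060, 2862251·790153011060 + 138030·16384961574001) = (93795745300289010251, 4523232492118854090)
(x_4, y_4) = (2862251·93795745300289010251 + 430·138030·4523232492118854090, 2862251·4523232492118854090 + 138030·93795745300289010251) = (536933931562978654798296001, 25893253447598574322902120)
(x_5, y_5) = (2862251·536933931562978654798296001 + 430·138030·25893253447598574322902120, 2862251·25893253447598574322902120 + 138030·536933931562978654798296001) = (3073679365100040639604854765306251, 148225981147280410676109712890150)

2862251 138030
16384961574001 790153011060
93795745300289010251 4523232492118854090
536933931562978654798296001 25893253447598574322902120
3073679365100040639604854765306251 148225981147280410676109712890150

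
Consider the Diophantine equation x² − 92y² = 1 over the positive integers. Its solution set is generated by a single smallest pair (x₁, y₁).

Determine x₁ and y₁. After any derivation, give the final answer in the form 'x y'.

[9; 1,1,2,4,2,1,1,18] for √92; ℓ=8 ⇒ convergent index 7
step 0: (9, 1)  from 9·(1,0) + (0,1)
…
step 4: (211, 22)  from 4·(48,5) + (19,2)
step 5: (470, 49)  from 2·(211,22) + (48,5)
step 6: (681, 71)  from 1·(470,49) + (211,22)
step 7: (1151, 120)  from 1·(681,71) + (470,49)
(x₁, y₁) = (1151, 120);  1151² − 92·120² = 1 ✓

1151 120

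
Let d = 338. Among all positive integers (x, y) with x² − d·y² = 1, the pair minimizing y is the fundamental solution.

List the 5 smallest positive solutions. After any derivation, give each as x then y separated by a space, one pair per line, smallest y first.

√338 → a₀=18, period (2,1,1,2,36); ℓ=5 odd so k=9
a_0=18:  p_0=18·1+0=18,  q_0=18·0+1=1
a_1=2:  p_1=2·18+1=37,  q_1=2·1+0=2
a_2=1:  p_2=1·37+18=55,  q_2=1·2+1=3
a_3=1:  p_3=1·55+37=92,  q_3=1·3+2=5
a_4=2:  p_4=2·92+55=239,  q_4=2·5+3=13
a_5=36:  p_5=36·239+92=8696,  q_5=36·13+5=473
…
a_7=1:  p_7=1·17631+8696=26327,  q_7=1·959+473=1432
a_8=1:  p_8=1·26327+17631=43958,  q_8=1·1432+959=2391
a_9=2:  p_9=2·43958+26327=114243,  q_9=2·2391+1432=6214
(x₁, y₁) = (114243, 6214);  114243² − 338·6214² = 1 ✓
k=2:  x_2 = 114243·114243+338·6214·6214 = 26102926097,  y_2 = 114243·6214+6214·114243 = 1419812004
k=3:  x_3 = 114243·26102926097+338·6214·1419812004 = 5964153172084899,  y_3 = 114243·1419812004+6214·26102926097 = 324407165539730
k=4:  x_4 = 114243·5964153172084899+338·6214·324407165539730 = 1362725501650887306817,  y_4 = 114243·324407165539730+6214·5964153172084899 = 74122495624090936776
k=5:  x_5 = 114243·1362725501650887306817+338·6214·74122495624090936776 = 311363698964240484013304163,  y_5 = 114243·74122495624090936776+6214·1362725501650887306817 = 16935952534841634614661406

114243 6214
26102926097 1419812004
5964153172084899 324407165539730
1362725501650887306817 74122495624090936776
311363698964240484013304163 16935952534841634614661406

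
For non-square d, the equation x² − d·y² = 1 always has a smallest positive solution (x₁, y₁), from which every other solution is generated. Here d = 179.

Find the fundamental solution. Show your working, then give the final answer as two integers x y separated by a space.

4190210 313191

√179 → a₀=13, period (2,1,1,1,3,…,1,2,26); ℓ=14 even so k=13
step 0: (13, 1)  from 13·(1,0) + (0,1)
step 1: (27, 2)  from 2·(13,1) + (1,0)
…
step 5: (388, 29)  from 3·(107,8) + (67,5)
…
step 7: (26999, 2018)  from 13·(2047,153) + (388,29)
…
step 12: (1588459, 118727)  from 1·(1013292,75737) + (575167,42990)
step 13: (4190210, 313191)  from 2·(1588459,118727) + (1013292,75737)
→ (4190210, 313191).  Check: 4190210²=17557859844100, 179·313191²=17557859844099, difference 1.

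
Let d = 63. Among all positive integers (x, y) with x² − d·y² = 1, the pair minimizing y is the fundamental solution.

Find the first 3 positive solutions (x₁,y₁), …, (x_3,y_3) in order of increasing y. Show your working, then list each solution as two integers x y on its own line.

8 1
127 16
2024 255

√63 → a₀=7, period (1,14); ℓ=2 even so k=1
k=0  a_k=7  p_k/q_k = 7/1
k=1  a_k=1  p_k/q_k = 8/1
fundamental: x₁=8, y₁=1  (since 64 − 63·1 = 1)
n=2: (8,1)∘(8,1) = (8·8+63·1·1, 8·1+1·8) = (127,16)
n=3: (127,16)∘(8,1) = (8·127+63·1·16, 8·16+1·127) = (2024,255)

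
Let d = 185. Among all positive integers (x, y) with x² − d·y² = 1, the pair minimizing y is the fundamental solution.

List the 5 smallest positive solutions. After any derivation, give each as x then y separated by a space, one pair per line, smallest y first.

9249 680
171088001 12578640
3164785833249 232679682040
58542208172352001 4304108745797280
1082913763607381481249 79617403347078403400

√185 → a₀=13, period (1,1,1,1,26); ℓ=5 odd so k=9
i=0: a=13 ⇒ p=13, q=1
…
i=2: a=1 ⇒ p=27, q=2
i=3: a=1 ⇒ p=41, q=3
…
i=5: a=26 ⇒ p=1809, q=133
i=6: a=1 ⇒ p=1877, q=138
i=7: a=1 ⇒ p=3686, q=271
i=8: a=1 ⇒ p=5563, q=409
i=9: a=1 ⇒ p=9249, q=680
(x₁, y₁) = (9249, 680);  9249² − 185·680² = 1 ✓
(9249+680√185)^2 = 171088001 + 12578640√185
(9249+680√185)^3 = 3164785833249 + 232679682040√185
(9249+680√185)^4 = 58542208172352001 + 4304108745797280√185
(9249+680√185)^5 = 1082913763607381481249 + 79617403347078403400√185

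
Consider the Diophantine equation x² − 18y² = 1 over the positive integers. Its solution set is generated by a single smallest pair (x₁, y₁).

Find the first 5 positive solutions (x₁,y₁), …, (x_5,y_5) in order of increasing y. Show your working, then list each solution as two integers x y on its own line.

17 4
577 136
19601 4620
665857 156944
22619537 5331476

√18 → a₀=4, period (4,8); ℓ=2 even so k=1
k=0  a_k=4  p_k/q_k = 4/1
k=1  a_k=4  p_k/q_k = 17/4
(x₁, y₁) = (17, 4);  17² − 18·4² = 1 ✓
k=2:  x_2 = 17·17+18·4·4 = 577,  y_2 = 17·4+4·17 = 136
k=3:  x_3 = 17·577+18·4·136 = 19601,  y_3 = 17·136+4·577 = 4620
k=4:  x_4 = 17·19601+18·4·4620 = 665857,  y_4 = 17·4620+4·19601 = 156944
k=5:  x_5 = 17·665857+18·4·156944 = 22619537,  y_5 = 17·156944+4·665857 = 5331476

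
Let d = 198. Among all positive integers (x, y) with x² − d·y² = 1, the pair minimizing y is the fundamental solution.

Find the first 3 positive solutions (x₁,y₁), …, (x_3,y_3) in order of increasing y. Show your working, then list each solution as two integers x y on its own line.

197 14
77617 5516
30580901 2173290

√198 = [14; 14,28, …], period ℓ=2 (even) → k=1
a_0=14:  p_0=14·1+0=14,  q_0=14·0+1=1
a_1=14:  p_1=14·14+1=197,  q_1=14·1+0=14
→ (197, 14).  Check: 197²=38809, 198·14²=38808, difference 1.
n=2: (197,14)∘(197,14) = (197·197+198·14·14, 197·14+14·197) = (77617,5516)
n=3: (77617,5516)∘(197,14) = (197·77617+198·14·5516, 197·5516+14·77617) = (30580901,2173290)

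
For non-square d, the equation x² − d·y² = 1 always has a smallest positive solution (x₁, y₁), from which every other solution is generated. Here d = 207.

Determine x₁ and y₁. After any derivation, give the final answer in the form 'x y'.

[14; 2,1,1,2,1,1,2,28] for √207; ℓ=8 ⇒ convergent index 7
step 0: (14, 1)  from 14·(1,0) + (0,1)
…
step 3: (72, 5)  from 1·(43,3) + (29,2)
…
step 6: (446, 31)  from 1·(259,18) + (187,13)
step 7: (1151, 80)  from 2·(446,31) + (259,18)
→ (1151, 80).  Check: 1151²=1324801, 207·80²=1324800, difference 1.

1151 80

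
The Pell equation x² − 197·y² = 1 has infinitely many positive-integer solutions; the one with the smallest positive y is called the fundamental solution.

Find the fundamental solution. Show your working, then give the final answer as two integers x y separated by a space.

393 28

√197 = [14; 28, …], period ℓ=1 (odd) → k=1
a_0=14:  p_0=14·1+0=14,  q_0=14·0+1=1
a_1=28:  p_1=28·14+1=393,  q_1=28·1+0=28
→ (393, 28).  Check: 393²=154449, 197·28²=154448, difference 1.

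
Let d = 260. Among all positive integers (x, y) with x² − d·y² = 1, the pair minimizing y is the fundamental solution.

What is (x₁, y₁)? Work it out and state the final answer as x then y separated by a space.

129 8

[16; 8,32] for √260; ℓ=2 ⇒ convergent index 1
i=0: a=16 ⇒ p=16, q=1
i=1: a=8 ⇒ p=129, q=8
(x₁, y₁) = (129, 8);  129² − 260·8² = 1 ✓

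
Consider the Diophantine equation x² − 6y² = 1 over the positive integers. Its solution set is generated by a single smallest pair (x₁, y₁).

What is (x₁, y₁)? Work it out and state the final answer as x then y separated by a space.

5 2

√6 = [2; 2,4, …], period ℓ=2 (even) → k=1
k=0  a_k=2  p_k/q_k = 2/1
k=1  a_k=2  p_k/q_k = 5/2
(x₁, y₁) = (5, 2);  5² − 6·2² = 1 ✓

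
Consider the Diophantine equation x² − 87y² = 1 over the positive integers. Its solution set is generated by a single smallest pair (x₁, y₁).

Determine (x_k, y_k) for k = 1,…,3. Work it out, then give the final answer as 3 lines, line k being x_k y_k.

[9; 3,18] for √87; ℓ=2 ⇒ convergent index 1
a_0=9:  p_0=9·1+0=9,  q_0=9·0+1=1
a_1=3:  p_1=3·9+1=28,  q_1=3·1+0=3
fundamental: x₁=28, y₁=3  (since 784 − 87·9 = 1)
k=2:  x_2 = 28·28+87·3·3 = 1567,  y_2 = 28·3+3·28 = 168
k=3:  x_3 = 28·1567+87·3·168 = 87724,  y_3 = 28·168+3·1567 = 9405

28 3
1567 168
87724 9405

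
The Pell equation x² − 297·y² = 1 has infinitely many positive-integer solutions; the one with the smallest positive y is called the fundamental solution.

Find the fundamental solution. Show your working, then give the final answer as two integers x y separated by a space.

48599 2820

[17; 4,3,1,1,2,1,1,3,4,34] for √297; ℓ=10 ⇒ convergent index 9
k=0  a_k=17  p_k/q_k = 17/1
k=1  a_k=4  p_k/q_k = 69/4
k=2  a_k=3  p_k/q_k = 224/13
k=3  a_k=1  p_k/q_k = 293/17
k=4  a_k=1  p_k/q_k = 517/30
k=5  a_k=2  p_k/q_k = 1327/77
k=6  a_k=1  p_k/q_k = 1844/107
k=7  a_k=1  p_k/q_k = 3171/184
k=8  a_k=3  p_k/q_k = 11357/659
k=9  a_k=4  p_k/q_k = 48599/2820
(x₁, y₁) = (48599, 2820);  48599² − 297·2820² = 1 ✓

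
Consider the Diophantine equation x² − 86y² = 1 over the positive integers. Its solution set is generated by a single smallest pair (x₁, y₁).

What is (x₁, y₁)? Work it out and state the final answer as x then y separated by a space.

[9; 3,1,1,1,8,1,1,1,3,18] for √86; ℓ=10 ⇒ convergent index 9
i=0: a=9 ⇒ p=9, q=1
…
i=3: a=1 ⇒ p=65, q=7
i=4: a=1 ⇒ p=102, q=11
i=5: a=8 ⇒ p=881, q=95
i=6: a=1 ⇒ p=983, q=106
i=7: a=1 ⇒ p=1864, q=201
i=8: a=1 ⇒ p=2847, q=307
i=9: a=3 ⇒ p=10405, q=1122
fundamental: x₁=10405, y₁=1122  (since 108264025 − 86·1258884 = 1)

10405 1122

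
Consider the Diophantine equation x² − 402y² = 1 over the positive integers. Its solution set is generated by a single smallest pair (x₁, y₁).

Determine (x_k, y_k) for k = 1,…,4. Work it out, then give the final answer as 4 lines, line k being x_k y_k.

[20; 20,40] for √402; ℓ=2 ⇒ convergent index 1
k=0  a_k=20  p_k/q_k = 20/1
k=1  a_k=20  p_k/q_k = 401/20
(x₁, y₁) = (401, 20);  401² − 402·20² = 1 ✓
k=2:  x_2 = 401·401+402·20·20 = 321601,  y_2 = 401·20+20·401 = 16040
k=3:  x_3 = 401·321601+402·20·16040 = 257923601,  y_3 = 401·16040+20·321601 = 12864060
k=4:  x_4 = 401·257923601+402·20·12864060 = 206854406401,  y_4 = 401·12864060+20·257923601 = 10316960080

401 20
321601 16040
257923601 12864060
206854406401 10316960080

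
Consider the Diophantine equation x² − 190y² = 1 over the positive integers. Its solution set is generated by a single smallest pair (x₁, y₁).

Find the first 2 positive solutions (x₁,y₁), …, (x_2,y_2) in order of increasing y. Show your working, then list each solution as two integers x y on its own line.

52021 3774
5412368881 392654508

√190 → a₀=13, period (1,3,1,1,1,…,3,1,26); ℓ=14 even so k=13
i=0: a=13 ⇒ p=13, q=1
i=1: a=1 ⇒ p=14, q=1
i=2: a=3 ⇒ p=55, q=4
…
i=4: a=1 ⇒ p=124, q=9
…
i=11: a=1 ⇒ p=11234, q=815
i=12: a=3 ⇒ p=40787, q=2959
i=13: a=1 ⇒ p=52021, q=3774
→ (52021, 3774).  Check: 52021²=2706184441, 190·3774²=2706184440, difference 1.
k=2:  x_2 = 52021·52021+190·3774·3774 = 5412368881,  y_2 = 52021·3774+3774·52021 = 392654508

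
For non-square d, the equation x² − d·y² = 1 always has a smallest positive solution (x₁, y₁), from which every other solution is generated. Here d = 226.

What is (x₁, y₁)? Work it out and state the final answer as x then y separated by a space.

[15; 30] for √226; ℓ=1 ⇒ convergent index 1
i=0: a=15 ⇒ p=15, q=1
i=1: a=30 ⇒ p=451, q=30
→ (451, 30).  Check: 451²=203401, 226·30²=203400, difference 1.

451 30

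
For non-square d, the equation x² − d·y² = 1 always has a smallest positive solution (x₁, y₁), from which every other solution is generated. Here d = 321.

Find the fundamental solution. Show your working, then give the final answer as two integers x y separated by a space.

√321 = [17; 1,10,1,34, …], period ℓ=4 (even) → k=3
i=0: a=17 ⇒ p=17, q=1
…
i=2: a=10 ⇒ p=197, q=11
i=3: a=1 ⇒ p=215, q=12
(x₁, y₁) = (215, 12);  215² − 321·12² = 1 ✓

215 12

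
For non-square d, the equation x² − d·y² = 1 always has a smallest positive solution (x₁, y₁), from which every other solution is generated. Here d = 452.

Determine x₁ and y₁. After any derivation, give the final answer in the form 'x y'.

√452 = [21; 3,1,5,3,10,3,5,1,3,42, …], period ℓ=10 (even) → k=9
k=0  a_k=21  p_k/q_k = 21/1
…
k=3  a_k=5  p_k/q_k = 489/23
…
k=6  a_k=3  p_k/q_k = 49579/2332
…
k=8  a_k=1  p_k/q_k = 313483/14745
k=9  a_k=3  p_k/q_k = 1204353/56648
→ (1204353, 56648).  Check: 1204353²=1450466148609, 452·56648²=1450466148608, difference 1.

1204353 56648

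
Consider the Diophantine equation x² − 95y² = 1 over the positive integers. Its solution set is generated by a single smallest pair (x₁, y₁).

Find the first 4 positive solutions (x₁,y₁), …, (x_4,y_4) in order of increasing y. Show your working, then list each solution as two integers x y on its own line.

√95 = [9; 1,2,1,18, …], period ℓ=4 (even) → k=3
i=0: a=9 ⇒ p=9, q=1
…
i=2: a=2 ⇒ p=29, q=3
i=3: a=1 ⇒ p=39, q=4
→ (39, 4).  Check: 39²=1521, 95·4²=1520, difference 1.
(39+4√95)^2 = 3041 + 312√95
(39+4√95)^3 = 237159 + 24332√95
(39+4√95)^4 = 18495361 + 1897584√95

39 4
3041 312
237159 24332
18495361 1897584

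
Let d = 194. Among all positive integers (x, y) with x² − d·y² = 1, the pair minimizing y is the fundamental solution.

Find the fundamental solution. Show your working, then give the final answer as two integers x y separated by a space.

195 14

[13; 1,12,1,26] for √194; ℓ=4 ⇒ convergent index 3
i=0: a=13 ⇒ p=13, q=1
i=1: a=1 ⇒ p=14, q=1
i=2: a=12 ⇒ p=181, q=13
i=3: a=1 ⇒ p=195, q=14
(x₁, y₁) = (195, 14);  195² − 194·14² = 1 ✓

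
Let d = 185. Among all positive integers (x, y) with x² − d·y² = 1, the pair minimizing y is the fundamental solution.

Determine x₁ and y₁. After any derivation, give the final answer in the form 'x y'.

√185 → a₀=13, period (1,1,1,1,26); ℓ=5 odd so k=9
a_0=13:  p_0=13·1+0=13,  q_0=13·0+1=1
…
a_2=1:  p_2=1·14+13=27,  q_2=1·1+1=2
…
a_5=26:  p_5=26·68+41=1809,  q_5=26·5+3=133
a_6=1:  p_6=1·1809+68=1877,  q_6=1·133+5=138
…
a_8=1:  p_8=1·3686+1877=5563,  q_8=1·271+138=409
a_9=1:  p_9=1·5563+3686=9249,  q_9=1·409+271=680
→ (9249, 680).  Check: 9249²=85544001, 185·680²=85544000, difference 1.

9249 680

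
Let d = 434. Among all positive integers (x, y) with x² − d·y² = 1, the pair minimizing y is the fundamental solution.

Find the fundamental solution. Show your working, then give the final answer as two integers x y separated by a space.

125 6

[20; 1,4,1,40] for √434; ℓ=4 ⇒ convergent index 3
i=0: a=20 ⇒ p=20, q=1
i=1: a=1 ⇒ p=21, q=1
i=2: a=4 ⇒ p=104, q=5
i=3: a=1 ⇒ p=125, q=6
(x₁, y₁) = (125, 6);  125² − 434·6² = 1 ✓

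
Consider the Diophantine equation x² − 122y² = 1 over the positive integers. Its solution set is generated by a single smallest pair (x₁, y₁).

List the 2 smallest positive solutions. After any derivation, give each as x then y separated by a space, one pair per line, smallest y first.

243 22
118097 10692

√122 = [11; 22, …], period ℓ=1 (odd) → k=1
k=0  a_k=11  p_k/q_k = 11/1
k=1  a_k=22  p_k/q_k = 243/22
(x₁, y₁) = (243, 22);  243² − 122·22² = 1 ✓
k=2:  x_2 = 243·243+122·22·22 = 118097,  y_2 = 243·22+22·243 = 10692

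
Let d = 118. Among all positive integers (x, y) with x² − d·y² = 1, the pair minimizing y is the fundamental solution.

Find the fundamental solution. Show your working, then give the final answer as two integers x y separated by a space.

306917 28254

√118 → a₀=10, period (1,6,3,2,10,2,3,6,1,20); ℓ=10 even so k=9
k=0  a_k=10  p_k/q_k = 10/1
k=1  a_k=1  p_k/q_k = 11/1
k=2  a_k=6  p_k/q_k = 76/7
k=3  a_k=3  p_k/q_k = 239/22
…
k=5  a_k=10  p_k/q_k = 5779/532
k=6  a_k=2  p_k/q_k = 12112/1115
…
k=8  a_k=6  p_k/q_k = 264802/24377
k=9  a_k=1  p_k/q_k = 306917/28254
fundamental: x₁=306917, y₁=28254  (since 94198044889 − 118·798288516 = 1)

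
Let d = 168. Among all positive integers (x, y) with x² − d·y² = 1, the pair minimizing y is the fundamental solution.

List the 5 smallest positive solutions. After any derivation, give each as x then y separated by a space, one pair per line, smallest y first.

13 1
337 26
8749 675
227137 17524
5896813 454949

d=168: √d = [12; 1,24] (ℓ=2, even), read p_1/q_1
k=0  a_k=12  p_k/q_k = 12/1
k=1  a_k=1  p_k/q_k = 13/1
(x₁, y₁) = (13, 1);  13² − 168·1² = 1 ✓
n=2: (13,1)∘(13,1) = (13·13+168·1·1, 13·1+1·13) = (337,26)
n=3: (337,26)∘(13,1) = (13·337+168·1·26, 13·26+1·337) = (8749,675)
n=4: (8749,675)∘(13,1) = (13·8749+168·1·675, 13·675+1·8749) = (227137,17524)
n=5: (227137,17524)∘(13,1) = (13·227137+168·1·17524, 13·17524+1·227137) = (5896813,454949)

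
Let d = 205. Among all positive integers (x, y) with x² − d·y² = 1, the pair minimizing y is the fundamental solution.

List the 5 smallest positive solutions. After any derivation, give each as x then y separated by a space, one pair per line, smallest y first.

√205 → a₀=14, period (3,6,1,4,1,6,3,28); ℓ=8 even so k=7
step 0: (14, 1)  from 14·(1,0) + (0,1)
…
step 2: (272, 19)  from 6·(43,3) + (14,1)
step 3: (315, 22)  from 1·(272,19) + (43,3)
…
step 5: (1847, 129)  from 1·(1532,107) + (315,22)
step 6: (12614, 881)  from 6·(1847,129) + (1532,107)
step 7: (39689, 2772)  from 3·(12614,881) + (1847,129)
→ (39689, 2772).  Check: 39689²=1575216721, 205·2772²=1575216720, difference 1.
n=2: (39689,2772)∘(39689,2772) = (39689·39689+205·2772·2772, 39689·2772+2772·39689) = (3150433441,220035816)
n=3: (3150433441,220035816)∘(39689,2772) = (39689·3150433441+205·2772·220035816, 39689·220035816+2772·3150433441) = (250075105640009,17466002999676)
n=4: (250075105640009,17466002999676)∘(39689,2772) = (39689·250075105640009+205·2772·17466002999676, 39689·17466002999676+2772·250075105640009) = (19850461732342200961,1386416385888245712)
n=5: (19850461732342200961,1386416385888245712)∘(39689,2772) = (39689·19850461732342200961+205·2772·1386416385888245712, 39689·1386416385888245712+2772·19850461732342200961) = (1575689951139784122242249,110050959861571165127460)

39689 2772
3150433441 220035816
250075105640009 17466002999676
19850461732342200961 1386416385888245712
1575689951139784122242249 110050959861571165127460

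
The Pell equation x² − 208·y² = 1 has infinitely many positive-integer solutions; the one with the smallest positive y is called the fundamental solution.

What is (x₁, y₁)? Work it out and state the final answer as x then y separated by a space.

649 45

[14; 2,2,1,2,2,28] for √208; ℓ=6 ⇒ convergent index 5
a_0=14:  p_0=14·1+0=14,  q_0=14·0+1=1
…
a_3=1:  p_3=1·72+29=101,  q_3=1·5+2=7
a_4=2:  p_4=2·101+72=274,  q_4=2·7+5=19
a_5=2:  p_5=2·274+101=649,  q_5=2·19+7=45
(x₁, y₁) = (649, 45);  649² − 208·45² = 1 ✓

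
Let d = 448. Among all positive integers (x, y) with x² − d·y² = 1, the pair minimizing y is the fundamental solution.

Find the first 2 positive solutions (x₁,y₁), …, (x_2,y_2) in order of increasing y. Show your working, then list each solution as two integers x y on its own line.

[21; 6,42] for √448; ℓ=2 ⇒ convergent index 1
a_0=21:  p_0=21·1+0=21,  q_0=21·0+1=1
a_1=6:  p_1=6·21+1=127,  q_1=6·1+0=6
→ (127, 6).  Check: 127²=16129, 448·6²=16128, difference 1.
k=2:  x_2 = 127·127+448·6·6 = 32257,  y_2 = 127·6+6·127 = 1524

127 6
32257 1524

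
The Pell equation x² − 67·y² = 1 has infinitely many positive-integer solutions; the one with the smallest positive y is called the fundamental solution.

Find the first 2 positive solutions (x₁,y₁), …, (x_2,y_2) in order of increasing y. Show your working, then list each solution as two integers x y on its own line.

48842 5967
4771081927 582880428

d=67: √d = [8; 5,2,1,1,7,1,1,2,5,16] (ℓ=10, even), read p_9/q_9
step 0: (8, 1)  from 8·(1,0) + (0,1)
step 1: (41, 5)  from 5·(8,1) + (1,0)
…
step 5: (1678, 205)  from 7·(221,27) + (131,16)
…
step 7: (3577, 437)  from 1·(1899,232) + (1678,205)
step 8: (9053, 1106)  from 2·(3577,437) + (1899,232)
step 9: (48842, 5967)  from 5·(9053,1106) + (3577,437)
→ (48842, 5967).  Check: 48842²=2385540964, 67·5967²=2385540963, difference 1.
(x_2, y_2) = (48842·48842 + 67·5967·5967, 48842·5967 + 5967·48842) = (4771081927, 582880428)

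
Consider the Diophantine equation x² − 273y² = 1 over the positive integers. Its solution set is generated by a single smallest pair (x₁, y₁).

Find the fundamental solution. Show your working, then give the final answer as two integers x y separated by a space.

√273 → a₀=16, period (1,1,10,1,1,32); ℓ=6 even so k=5
a_0=16:  p_0=16·1+0=16,  q_0=16·0+1=1
a_1=1:  p_1=1·16+1=17,  q_1=1·1+0=1
a_2=1:  p_2=1·17+16=33,  q_2=1·1+1=2
…
a_4=1:  p_4=1·347+33=380,  q_4=1·21+2=23
a_5=1:  p_5=1·380+347=727,  q_5=1·23+21=44
→ (727, 44).  Check: 727²=528529, 273·44²=528528, difference 1.

727 44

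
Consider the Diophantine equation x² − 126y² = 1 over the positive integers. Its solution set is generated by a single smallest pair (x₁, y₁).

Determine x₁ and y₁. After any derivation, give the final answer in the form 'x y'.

d=126: √d = [11; 4,2,4,22] (ℓ=4, even), read p_3/q_3
k=0  a_k=11  p_k/q_k = 11/1
k=1  a_k=4  p_k/q_k = 45/4
k=2  a_k=2  p_k/q_k = 101/9
k=3  a_k=4  p_k/q_k = 449/40
(x₁, y₁) = (449, 40);  449² − 126·40² = 1 ✓

449 40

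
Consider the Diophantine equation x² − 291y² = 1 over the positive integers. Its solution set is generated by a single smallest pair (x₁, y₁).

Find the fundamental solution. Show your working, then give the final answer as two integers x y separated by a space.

√291 = [17; 17,34, …], period ℓ=2 (even) → k=1
i=0: a=17 ⇒ p=17, q=1
i=1: a=17 ⇒ p=290, q=17
fundamental: x₁=290, y₁=17  (since 84100 − 291·289 = 1)

290 17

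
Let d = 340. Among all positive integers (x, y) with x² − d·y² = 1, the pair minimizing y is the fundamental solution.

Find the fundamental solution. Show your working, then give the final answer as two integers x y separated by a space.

285769 15498

d=340: √d = [18; 2,3,1,1,1,…,3,2,36] (ℓ=14, even), read p_13/q_13
i=0: a=18 ⇒ p=18, q=1
…
i=2: a=3 ⇒ p=129, q=7
i=3: a=1 ⇒ p=166, q=9
i=4: a=1 ⇒ p=295, q=16
i=5: a=1 ⇒ p=461, q=25
…
i=7: a=8 ⇒ p=6509, q=353
i=8: a=1 ⇒ p=7265, q=394
…
i=12: a=3 ⇒ p=125478, q=6805
i=13: a=2 ⇒ p=285769, q=15498
fundamental: x₁=285769, y₁=15498  (since 81663921361 − 340·240188004 = 1)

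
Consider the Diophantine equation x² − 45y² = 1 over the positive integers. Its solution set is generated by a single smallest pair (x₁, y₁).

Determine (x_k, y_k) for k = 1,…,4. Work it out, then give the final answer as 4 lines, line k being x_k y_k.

[6; 1,2,2,2,1,12] for √45; ℓ=6 ⇒ convergent index 5
i=0: a=6 ⇒ p=6, q=1
i=1: a=1 ⇒ p=7, q=1
…
i=3: a=2 ⇒ p=47, q=7
i=4: a=2 ⇒ p=114, q=17
i=5: a=1 ⇒ p=161, q=24
(x₁, y₁) = (161, 24);  161² − 45·24² = 1 ✓
k=2:  x_2 = 161·161+45·24·24 = 51841,  y_2 = 161·24+24·161 = 7728
k=3:  x_3 = 161·51841+45·24·7728 = 16692641,  y_3 = 161·7728+24·51841 = 2488392
k=4:  x_4 = 161·16692641+45·24·2488392 = 5374978561,  y_4 = 161·2488392+24·16692641 = 801254496

161 24
51841 7728
16692641 2488392
5374978561 801254496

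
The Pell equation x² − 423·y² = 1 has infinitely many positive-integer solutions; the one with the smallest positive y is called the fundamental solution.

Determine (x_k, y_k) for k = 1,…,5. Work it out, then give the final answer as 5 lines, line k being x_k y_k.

4607 224
42448897 2063936
391124132351 19017106080
3603817713033217 175223613357184
33205576016763929087 1614510354455987296

√423 = [20; 1,1,3,4,3,1,1,40, …], period ℓ=8 (even) → k=7
i=0: a=20 ⇒ p=20, q=1
i=1: a=1 ⇒ p=21, q=1
i=2: a=1 ⇒ p=41, q=2
…
i=4: a=4 ⇒ p=617, q=30
i=5: a=3 ⇒ p=1995, q=97
i=6: a=1 ⇒ p=2612, q=127
i=7: a=1 ⇒ p=4607, q=224
fundamental: x₁=4607, y₁=224  (since 21224449 − 423·50176 = 1)
k=2:  x_2 = 4607·4607+423·224·224 = 42448897,  y_2 = 4607·224+224·4607 = 2063936
k=3:  x_3 = 4607·42448897+423·224·2063936 = 391124132351,  y_3 = 4607·2063936+224·42448897 = 19017106080
k=4:  x_4 = 4607·391124132351+423·224·19017106080 = 3603817713033217,  y_4 = 4607·19017106080+224·391124132351 = 175223613357184
k=5:  x_5 = 4607·3603817713033217+423·224·175223613357184 = 33205576016763929087,  y_5 = 4607·175223613357184+224·3603817713033217 = 1614510354455987296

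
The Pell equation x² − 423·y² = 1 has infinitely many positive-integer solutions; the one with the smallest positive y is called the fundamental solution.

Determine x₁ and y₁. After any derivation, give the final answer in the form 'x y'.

4607 224

d=423: √d = [20; 1,1,3,4,3,1,1,40] (ℓ=8, even), read p_7/q_7
a_0=20:  p_0=20·1+0=20,  q_0=20·0+1=1
a_1=1:  p_1=1·20+1=21,  q_1=1·1+0=1
…
a_6=1:  p_6=1·1995+617=2612,  q_6=1·97+30=127
a_7=1:  p_7=1·2612+1995=4607,  q_7=1·127+97=224
fundamental: x₁=4607, y₁=224  (since 21224449 − 423·50176 = 1)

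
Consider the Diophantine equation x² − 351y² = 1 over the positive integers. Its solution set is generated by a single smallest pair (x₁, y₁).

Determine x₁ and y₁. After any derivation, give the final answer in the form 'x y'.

62425 3332

d=351: √d = [18; 1,2,1,3,2,2,2,3,1,2,1,36] (ℓ=12, even), read p_11/q_11
k=0  a_k=18  p_k/q_k = 18/1
k=1  a_k=1  p_k/q_k = 19/1
…
k=5  a_k=2  p_k/q_k = 637/34
k=6  a_k=2  p_k/q_k = 1555/83
k=7  a_k=2  p_k/q_k = 3747/200
k=8  a_k=3  p_k/q_k = 12796/683
…
k=10  a_k=2  p_k/q_k = 45882/2449
k=11  a_k=1  p_k/q_k = 62425/3332
fundamental: x₁=62425, y₁=3332  (since 3896880625 − 351·11102224 = 1)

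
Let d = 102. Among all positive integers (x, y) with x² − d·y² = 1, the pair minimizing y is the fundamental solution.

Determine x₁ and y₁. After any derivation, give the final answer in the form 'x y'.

√102 = [10; 10,20, …], period ℓ=2 (even) → k=1
k=0  a_k=10  p_k/q_k = 10/1
k=1  a_k=10  p_k/q_k = 101/10
→ (101, 10).  Check: 101²=10201, 102·10²=10200, difference 1.

101 10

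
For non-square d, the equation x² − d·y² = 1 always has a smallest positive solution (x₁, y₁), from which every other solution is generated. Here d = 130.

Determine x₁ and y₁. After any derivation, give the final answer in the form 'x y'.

√130 → a₀=11, period (2,2,22); ℓ=3 odd so k=5
i=0: a=11 ⇒ p=11, q=1
…
i=3: a=22 ⇒ p=1277, q=112
i=4: a=2 ⇒ p=2611, q=229
i=5: a=2 ⇒ p=6499, q=570
→ (6499, 570).  Check: 6499²=42237001, 130·570²=42237000, difference 1.

6499 570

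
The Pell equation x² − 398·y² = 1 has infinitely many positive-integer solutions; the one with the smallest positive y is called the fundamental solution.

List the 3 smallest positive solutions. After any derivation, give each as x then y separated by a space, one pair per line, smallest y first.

d=398: √d = [19; 1,18,1,38] (ℓ=4, even), read p_3/q_3
i=0: a=19 ⇒ p=19, q=1
i=1: a=1 ⇒ p=20, q=1
i=2: a=18 ⇒ p=379, q=19
i=3: a=1 ⇒ p=399, q=20
fundamental: x₁=399, y₁=20  (since 159201 − 398·400 = 1)
k=2:  x_2 = 399·399+398·20·20 = 318401,  y_2 = 399·20+20·399 = 15960
k=3:  x_3 = 399·318401+398·20·15960 = 254083599,  y_3 = 399·15960+20·318401 = 12736060

399 20
318401 15960
254083599 12736060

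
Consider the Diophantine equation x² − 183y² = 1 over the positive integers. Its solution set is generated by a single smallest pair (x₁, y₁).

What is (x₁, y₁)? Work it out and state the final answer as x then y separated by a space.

487 36

√183 = [13; 1,1,8,1,1,26, …], period ℓ=6 (even) → k=5
a_0=13:  p_0=13·1+0=13,  q_0=13·0+1=1
a_1=1:  p_1=1·13+1=14,  q_1=1·1+0=1
…
a_4=1:  p_4=1·230+27=257,  q_4=1·17+2=19
a_5=1:  p_5=1·257+230=487,  q_5=1·19+17=36
(x₁, y₁) = (487, 36);  487² − 183·36² = 1 ✓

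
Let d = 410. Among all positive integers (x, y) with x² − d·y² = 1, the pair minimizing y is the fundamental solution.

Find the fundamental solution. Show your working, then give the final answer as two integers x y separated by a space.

81 4

d=410: √d = [20; 4,40] (ℓ=2, even), read p_1/q_1
i=0: a=20 ⇒ p=20, q=1
i=1: a=4 ⇒ p=81, q=4
→ (81, 4).  Check: 81²=6561, 410·4²=6560, difference 1.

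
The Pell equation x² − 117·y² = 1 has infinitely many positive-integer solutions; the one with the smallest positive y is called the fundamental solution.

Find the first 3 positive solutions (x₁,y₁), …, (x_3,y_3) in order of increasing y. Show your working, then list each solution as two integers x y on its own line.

[10; 1,4,2,4,1,20] for √117; ℓ=6 ⇒ convergent index 5
i=0: a=10 ⇒ p=10, q=1
i=1: a=1 ⇒ p=11, q=1
…
i=4: a=4 ⇒ p=530, q=49
i=5: a=1 ⇒ p=649, q=60
→ (649, 60).  Check: 649²=421201, 117·60²=421200, difference 1.
(649+60√117)^2 = 842401 + 77880√117
(649+60√117)^3 = 1093435849 + 101088180√117

649 60
842401 77880
1093435849 101088180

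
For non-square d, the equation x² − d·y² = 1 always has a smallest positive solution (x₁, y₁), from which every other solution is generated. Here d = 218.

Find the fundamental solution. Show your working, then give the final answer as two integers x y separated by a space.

126003 8534

[14; 1,3,3,1,28] for √218; ℓ=5 ⇒ convergent index 9
k=0  a_k=14  p_k/q_k = 14/1
k=1  a_k=1  p_k/q_k = 15/1
…
k=3  a_k=3  p_k/q_k = 192/13
k=4  a_k=1  p_k/q_k = 251/17
k=5  a_k=28  p_k/q_k = 7220/489
…
k=7  a_k=3  p_k/q_k = 29633/2007
k=8  a_k=3  p_k/q_k = 96370/6527
k=9  a_k=1  p_k/q_k = 126003/8534
(x₁, y₁) = (126003, 8534);  126003² − 218·8534² = 1 ✓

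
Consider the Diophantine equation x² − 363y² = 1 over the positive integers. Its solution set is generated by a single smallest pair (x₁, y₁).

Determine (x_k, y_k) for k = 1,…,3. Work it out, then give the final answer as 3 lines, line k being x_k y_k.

d=363: √d = [19; 19,38] (ℓ=2, even), read p_1/q_1
a_0=19:  p_0=19·1+0=19,  q_0=19·0+1=1
a_1=19:  p_1=19·19+1=362,  q_1=19·1+0=19
fundamental: x₁=362, y₁=19  (since 131044 − 363·361 = 1)
n=2: (362,19)∘(362,19) = (362·362+363·19·19, 362·19+19·362) = (262087,13756)
n=3: (262087,13756)∘(362,19) = (362·262087+363·19·13756, 362·13756+19·262087) = (189750626,9959325)

362 19
262087 13756
189750626 9959325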